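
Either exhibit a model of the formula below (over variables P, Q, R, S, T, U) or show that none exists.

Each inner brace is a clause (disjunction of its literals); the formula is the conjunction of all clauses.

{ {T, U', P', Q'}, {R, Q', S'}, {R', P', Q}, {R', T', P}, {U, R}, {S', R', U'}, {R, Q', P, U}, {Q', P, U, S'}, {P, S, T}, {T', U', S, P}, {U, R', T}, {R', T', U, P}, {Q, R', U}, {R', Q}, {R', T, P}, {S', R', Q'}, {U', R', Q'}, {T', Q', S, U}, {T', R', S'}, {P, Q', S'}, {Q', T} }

Try U = 1.
Try S = 1.
(R') alone gives R = 0.
(Q') alone gives Q = 0.
No clause remains; P, T are free.

P=0; Q=0; R=0; S=1; T=1; U=1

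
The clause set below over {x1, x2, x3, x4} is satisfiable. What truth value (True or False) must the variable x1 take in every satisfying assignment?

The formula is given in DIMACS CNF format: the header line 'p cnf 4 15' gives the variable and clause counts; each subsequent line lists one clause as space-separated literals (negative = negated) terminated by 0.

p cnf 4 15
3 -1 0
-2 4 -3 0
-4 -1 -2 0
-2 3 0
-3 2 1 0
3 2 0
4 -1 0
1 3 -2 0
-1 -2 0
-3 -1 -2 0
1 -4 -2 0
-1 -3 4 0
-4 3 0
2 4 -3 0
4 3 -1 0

Suppose x1 = False.
Branch on x2: set x2 = False.
Unit clause (¬x3) forces x3 = False.
That conflicts with the unit clause (x3).
So x2 must be the other value — set x2 = True.
Unit clause (x3) forces x3 = True.
Unit clause (x4) forces x4 = True.
That conflicts with the unit clause (¬x4).
Either choice for x2 ends in contradiction.
So every satisfying assignment has x1 = True.

True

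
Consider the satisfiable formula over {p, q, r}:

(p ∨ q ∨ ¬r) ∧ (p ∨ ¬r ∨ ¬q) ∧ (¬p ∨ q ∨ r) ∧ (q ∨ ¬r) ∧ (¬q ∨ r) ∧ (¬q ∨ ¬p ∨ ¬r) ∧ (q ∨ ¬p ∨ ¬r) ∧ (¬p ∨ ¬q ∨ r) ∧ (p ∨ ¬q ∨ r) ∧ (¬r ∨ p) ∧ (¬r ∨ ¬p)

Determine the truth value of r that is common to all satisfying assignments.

False

Suppose r = True.
The clause (q) is unit, so q = True.
The clause (p) is unit, so p = True.
That conflicts with the unit clause (¬p).
So every satisfying assignment has r = False.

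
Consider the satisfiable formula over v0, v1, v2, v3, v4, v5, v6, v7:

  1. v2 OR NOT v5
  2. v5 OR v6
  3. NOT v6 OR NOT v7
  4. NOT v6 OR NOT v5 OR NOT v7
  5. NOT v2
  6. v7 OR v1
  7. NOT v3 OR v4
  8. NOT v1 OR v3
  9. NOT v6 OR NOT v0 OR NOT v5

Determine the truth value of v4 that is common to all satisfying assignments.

True

Suppose v4 = false.
(NOT v2) alone gives v2 = false.
(NOT v5) alone gives v5 = false.
(v6) alone gives v6 = true.
(NOT v7) alone gives v7 = false.
(v1) alone gives v1 = true.
(NOT v3) alone gives v3 = false.
That conflicts with the unit clause (v3).
So every satisfying assignment has v4 = True.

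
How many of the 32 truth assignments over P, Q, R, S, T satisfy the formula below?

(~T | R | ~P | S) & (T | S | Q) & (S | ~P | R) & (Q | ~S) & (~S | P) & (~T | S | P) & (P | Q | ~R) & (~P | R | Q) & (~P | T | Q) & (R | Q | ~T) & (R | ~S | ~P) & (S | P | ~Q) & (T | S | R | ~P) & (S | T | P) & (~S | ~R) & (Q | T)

3

There are 2^5 = 32 truth assignments over (P, Q, R, S, T).
Split on P. With P = 1, the clauses containing P are satisfied and ~P drops from the rest; 3 of the 2^4 = 16 assignments to the other variables satisfy what remains.
With P = 0, by the same count on the reduced clause set, 0 assignments work.
(One model: P=T, Q=F, R=T, S=F, T=T.)
Total: 3 + 0 = 3.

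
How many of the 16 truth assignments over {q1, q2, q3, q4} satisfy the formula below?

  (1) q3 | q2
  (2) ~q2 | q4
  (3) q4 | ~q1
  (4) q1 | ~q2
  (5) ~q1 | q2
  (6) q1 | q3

4

There are 2^4 = 16 truth assignments over (q1, q2, q3, q4).
Split on q3. With q3 = 1, the clauses containing q3 are satisfied and ~q3 drops from the rest; 3 of the 2^3 = 8 assignments to the other variables satisfy what remains.
With q3 = 0, by the same count on the reduced clause set, 1 assignment works.
(One model: q1=F, q2=F, q3=T, q4=F.)
Total: 3 + 1 = 4.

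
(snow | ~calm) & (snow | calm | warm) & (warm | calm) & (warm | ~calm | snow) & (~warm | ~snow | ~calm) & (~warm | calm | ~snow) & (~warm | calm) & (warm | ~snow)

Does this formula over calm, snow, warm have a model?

Case snow = 1:
From the singleton clause (warm), warm = 1.
From the singleton clause (~calm), calm = 0.
But (calm) is also a unit clause — contradiction.
That branch fails; take snow = 0 instead.
From the singleton clause (~calm), calm = 0.
From the singleton clause (warm), warm = 1.
But (~warm) is also a unit clause — contradiction.
Neither snow = 1 nor snow = 0 works.
No assignment satisfies every clause.

No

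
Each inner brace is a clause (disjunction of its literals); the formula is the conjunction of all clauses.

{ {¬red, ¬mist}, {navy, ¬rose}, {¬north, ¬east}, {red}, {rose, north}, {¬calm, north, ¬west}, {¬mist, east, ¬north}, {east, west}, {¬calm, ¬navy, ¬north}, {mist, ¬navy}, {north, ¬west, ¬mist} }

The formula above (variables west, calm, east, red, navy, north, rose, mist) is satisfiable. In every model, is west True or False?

Suppose west = False.
From the singleton clause (red), red = True.
From the singleton clause (¬mist), mist = False.
From the singleton clause (east), east = True.
From the singleton clause (¬north), north = False.
From the singleton clause (rose), rose = True.
From the singleton clause (navy), navy = True.
That conflicts with the unit clause (¬navy).
So every satisfying assignment has west = True.

True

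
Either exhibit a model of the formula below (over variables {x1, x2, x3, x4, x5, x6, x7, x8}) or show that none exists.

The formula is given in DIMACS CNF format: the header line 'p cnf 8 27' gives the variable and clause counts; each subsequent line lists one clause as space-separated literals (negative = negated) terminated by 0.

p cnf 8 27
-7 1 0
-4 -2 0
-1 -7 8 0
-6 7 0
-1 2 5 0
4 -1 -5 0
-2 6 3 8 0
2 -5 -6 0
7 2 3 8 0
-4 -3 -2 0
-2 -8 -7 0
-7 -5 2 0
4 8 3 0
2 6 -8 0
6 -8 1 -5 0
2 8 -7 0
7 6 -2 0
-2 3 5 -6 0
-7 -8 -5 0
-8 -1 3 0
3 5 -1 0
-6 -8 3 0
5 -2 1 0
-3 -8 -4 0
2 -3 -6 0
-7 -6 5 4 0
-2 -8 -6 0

x1: False,  x2: False,  x3: True,  x4: False,  x5: False,  x6: False,  x7: False,  x8: False

Try x7 = False.
From the singleton clause (¬x6), x6 = False.
From the singleton clause (¬x2), x2 = False.
From the singleton clause (¬x8), x8 = False.
From the singleton clause (x3), x3 = True.
Try x1 = False.
Every clause is now satisfied; x4, x5 are unconstrained.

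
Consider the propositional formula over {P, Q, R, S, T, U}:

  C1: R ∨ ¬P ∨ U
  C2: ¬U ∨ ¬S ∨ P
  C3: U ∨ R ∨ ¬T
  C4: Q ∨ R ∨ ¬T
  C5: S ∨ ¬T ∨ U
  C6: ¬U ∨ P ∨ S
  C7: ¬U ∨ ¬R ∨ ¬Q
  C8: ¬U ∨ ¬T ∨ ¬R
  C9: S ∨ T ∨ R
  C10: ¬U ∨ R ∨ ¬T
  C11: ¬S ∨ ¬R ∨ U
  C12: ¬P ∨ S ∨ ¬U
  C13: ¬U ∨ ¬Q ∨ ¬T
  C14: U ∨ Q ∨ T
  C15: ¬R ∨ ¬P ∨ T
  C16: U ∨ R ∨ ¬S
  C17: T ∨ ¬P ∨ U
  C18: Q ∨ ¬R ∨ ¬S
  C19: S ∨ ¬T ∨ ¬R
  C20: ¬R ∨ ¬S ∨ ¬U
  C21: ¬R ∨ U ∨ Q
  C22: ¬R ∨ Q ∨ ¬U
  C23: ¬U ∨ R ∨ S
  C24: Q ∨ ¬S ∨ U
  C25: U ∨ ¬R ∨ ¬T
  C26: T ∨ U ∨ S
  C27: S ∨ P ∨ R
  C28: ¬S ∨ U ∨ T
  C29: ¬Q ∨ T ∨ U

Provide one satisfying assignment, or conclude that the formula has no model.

P: True, Q: True, R: False, S: True, T: False, U: True

Suppose R = False.
Suppose P = True.
The clause (U) is unit, so U = True.
The clause (¬T) is unit, so T = False.
The clause (S) is unit, so S = True.
All clauses hold; Q can take either value.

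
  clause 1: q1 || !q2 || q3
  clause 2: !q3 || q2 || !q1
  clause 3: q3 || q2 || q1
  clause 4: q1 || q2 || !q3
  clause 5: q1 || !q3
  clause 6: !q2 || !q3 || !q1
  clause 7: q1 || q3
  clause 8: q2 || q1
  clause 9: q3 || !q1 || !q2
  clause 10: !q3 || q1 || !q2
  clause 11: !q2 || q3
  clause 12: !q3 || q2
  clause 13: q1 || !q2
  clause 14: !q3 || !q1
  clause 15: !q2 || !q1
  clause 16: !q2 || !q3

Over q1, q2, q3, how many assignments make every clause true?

There are 2^3 = 8 truth assignments over (q1, q2, q3).
Check each against the 16 clauses (columns in the order q1, q2, q3):
  F F F  ✗ fails (q3 || q2 || q1)
  F F T  ✗ fails (q1 || q2 || !q3)
  F T F  ✗ fails (q1 || !q2 || q3)
  F T T  ✗ fails (q1 || !q3)
  T F F  ✓ satisfies all
  T F T  ✗ fails (!q3 || q2 || !q1)
  T T F  ✗ fails (q3 || !q1 || !q2)
  T T T  ✗ fails (!q2 || !q3 || !q1)
1 of the 8 rows is a model.

1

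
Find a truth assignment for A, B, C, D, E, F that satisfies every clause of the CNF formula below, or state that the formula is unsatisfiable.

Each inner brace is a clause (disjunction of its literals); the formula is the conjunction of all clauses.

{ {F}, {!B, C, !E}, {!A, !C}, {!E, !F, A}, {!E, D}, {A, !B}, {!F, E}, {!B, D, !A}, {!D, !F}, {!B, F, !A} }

From the singleton clause (F), F = true.
From the singleton clause (E), E = true.
From the singleton clause (A), A = true.
From the singleton clause (!C), C = false.
From the singleton clause (!B), B = false.
From the singleton clause (D), D = true.
Now (!D) is unsatisfied and unit — conflict.

UNSATISFIABLE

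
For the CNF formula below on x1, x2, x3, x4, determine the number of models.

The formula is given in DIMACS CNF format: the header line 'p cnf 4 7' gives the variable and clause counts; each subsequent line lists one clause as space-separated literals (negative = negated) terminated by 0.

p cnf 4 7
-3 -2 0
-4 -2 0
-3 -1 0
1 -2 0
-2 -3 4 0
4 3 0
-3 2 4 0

3

There are 2^4 = 16 truth assignments over (x1, x2, x3, x4).
Check each against the 7 clauses (columns in the order x1, x2, x3, x4):
  F F F F  ✗ fails (x4 ∨ x3)
  F F F T  ✓ satisfies all
  F F T F  ✗ fails (¬x3 ∨ x2 ∨ x4)
  F F T T  ✓ satisfies all
  F T F F  ✗ fails (x1 ∨ ¬x2)
  F T F T  ✗ fails (¬x4 ∨ ¬x2)
  F T T F  ✗ fails (¬x3 ∨ ¬x2)
  F T T T  ✗ fails (¬x3 ∨ ¬x2)
  T F F F  ✗ fails (x4 ∨ x3)
  T F F T  ✓ satisfies all
  T F T F  ✗ fails (¬x3 ∨ ¬x1)
  T F T T  ✗ fails (¬x3 ∨ ¬x1)
  T T F F  ✗ fails (x4 ∨ x3)
  T T F T  ✗ fails (¬x4 ∨ ¬x2)
  T T T F  ✗ fails (¬x3 ∨ ¬x2)
  T T T T  ✗ fails (¬x3 ∨ ¬x2)
3 of the 16 rows are models.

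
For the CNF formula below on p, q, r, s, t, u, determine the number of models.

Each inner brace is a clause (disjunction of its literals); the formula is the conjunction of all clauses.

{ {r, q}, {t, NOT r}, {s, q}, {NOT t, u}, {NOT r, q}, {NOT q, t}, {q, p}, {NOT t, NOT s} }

There are 2^6 = 64 truth assignments over (p, q, r, s, t, u).
Split on q. With q = true, the clauses containing q are satisfied and NOT q drops from the rest; 4 of the 2^5 = 32 assignments to the other variables satisfy what remains.
With q = false, by the same count on the reduced clause set, 0 assignments work.
Total: 4 + 0 = 4.

4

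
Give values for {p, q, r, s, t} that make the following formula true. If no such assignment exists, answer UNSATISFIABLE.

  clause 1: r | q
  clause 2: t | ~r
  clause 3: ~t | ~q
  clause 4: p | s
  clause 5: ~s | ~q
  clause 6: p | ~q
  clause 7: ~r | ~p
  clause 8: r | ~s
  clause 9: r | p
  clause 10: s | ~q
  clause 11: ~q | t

Try r = 1.
From the singleton clause (t), t = 1.
From the singleton clause (~q), q = 0.
From the singleton clause (~p), p = 0.
From the singleton clause (s), s = 1.
This assignment satisfies each clause.

p: 0,  q: 0,  r: 1,  s: 1,  t: 1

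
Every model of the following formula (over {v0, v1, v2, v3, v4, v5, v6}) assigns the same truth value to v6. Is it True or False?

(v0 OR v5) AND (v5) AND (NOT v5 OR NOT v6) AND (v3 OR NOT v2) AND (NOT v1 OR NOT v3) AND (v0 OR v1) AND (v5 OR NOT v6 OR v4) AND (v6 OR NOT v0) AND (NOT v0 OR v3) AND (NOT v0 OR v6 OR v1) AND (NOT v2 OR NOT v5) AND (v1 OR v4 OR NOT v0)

False

Suppose v6 = true.
The clause (v5) is unit, so v5 = true.
That conflicts with the unit clause (NOT v5).
So every satisfying assignment has v6 = False.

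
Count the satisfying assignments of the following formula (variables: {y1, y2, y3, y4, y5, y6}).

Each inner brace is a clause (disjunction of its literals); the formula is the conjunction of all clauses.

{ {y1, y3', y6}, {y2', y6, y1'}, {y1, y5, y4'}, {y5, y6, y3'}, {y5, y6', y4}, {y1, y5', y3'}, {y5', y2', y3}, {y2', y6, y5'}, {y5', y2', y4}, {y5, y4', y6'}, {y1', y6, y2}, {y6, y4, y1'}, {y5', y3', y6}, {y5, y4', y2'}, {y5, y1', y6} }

11

There are 2^6 = 64 truth assignments over (y1, y2, y3, y4, y5, y6).
Split on y1. With y1 = 1, the clauses containing y1 are satisfied and y1' drops from the rest; 5 of the 2^5 = 32 assignments to the other variables satisfy what remains.
With y1 = 0, by the same count on the reduced clause set, 6 assignments work.
(One model: y1=F, y2=F, y3=F, y4=F, y5=F, y6=F.)
Total: 5 + 6 = 11.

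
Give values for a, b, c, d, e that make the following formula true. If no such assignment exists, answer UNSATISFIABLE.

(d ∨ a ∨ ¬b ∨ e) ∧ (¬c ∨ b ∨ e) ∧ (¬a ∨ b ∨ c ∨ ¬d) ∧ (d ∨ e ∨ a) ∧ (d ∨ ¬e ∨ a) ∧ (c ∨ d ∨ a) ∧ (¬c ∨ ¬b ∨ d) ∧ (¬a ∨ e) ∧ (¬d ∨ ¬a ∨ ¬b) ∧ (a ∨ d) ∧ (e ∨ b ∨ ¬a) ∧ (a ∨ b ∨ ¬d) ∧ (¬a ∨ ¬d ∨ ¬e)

a ↦ False, b ↦ True, c ↦ True, d ↦ True, e ↦ False

Try a = False.
Unit clause (d) forces d = True.
Unit clause (b) forces b = True.
Every clause is now satisfied; c, e are unconstrained.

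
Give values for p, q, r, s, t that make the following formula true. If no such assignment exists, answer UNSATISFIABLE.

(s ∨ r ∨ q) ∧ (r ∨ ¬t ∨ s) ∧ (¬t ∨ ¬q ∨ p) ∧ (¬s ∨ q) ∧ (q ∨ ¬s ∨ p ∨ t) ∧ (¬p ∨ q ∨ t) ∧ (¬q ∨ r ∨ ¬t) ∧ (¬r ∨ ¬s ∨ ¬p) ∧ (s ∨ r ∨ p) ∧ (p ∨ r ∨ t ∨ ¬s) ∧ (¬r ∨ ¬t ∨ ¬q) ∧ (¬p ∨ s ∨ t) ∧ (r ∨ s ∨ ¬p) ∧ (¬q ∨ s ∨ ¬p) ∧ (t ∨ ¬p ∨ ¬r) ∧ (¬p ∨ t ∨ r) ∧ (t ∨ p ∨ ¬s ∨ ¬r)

Branch on s: set s = False.
Branch on r: set r = True.
Branch on t: set t = False.
(¬p) alone gives p = False.
All clauses hold; q can take either value.

p: False,  q: False,  r: True,  s: False,  t: False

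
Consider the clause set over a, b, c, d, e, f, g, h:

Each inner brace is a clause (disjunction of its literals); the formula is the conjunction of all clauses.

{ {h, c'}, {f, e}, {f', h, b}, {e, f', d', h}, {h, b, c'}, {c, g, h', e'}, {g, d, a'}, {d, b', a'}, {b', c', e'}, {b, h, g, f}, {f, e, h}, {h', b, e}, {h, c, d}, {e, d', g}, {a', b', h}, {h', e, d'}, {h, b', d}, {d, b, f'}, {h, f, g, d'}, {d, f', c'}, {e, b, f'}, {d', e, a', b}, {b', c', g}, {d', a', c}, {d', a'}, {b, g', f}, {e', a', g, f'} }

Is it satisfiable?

Try h = 1.
Try f = 1.
Try b = 0.
From the singleton clause (e), e = 1.
From the singleton clause (d), d = 1.
From the singleton clause (a'), a = 0.
Try c = 1.
No clause remains; g is free.
A satisfying assignment: a=0,  b=0,  c=1,  d=1,  e=1,  f=1,  g=1,  h=1.

Yes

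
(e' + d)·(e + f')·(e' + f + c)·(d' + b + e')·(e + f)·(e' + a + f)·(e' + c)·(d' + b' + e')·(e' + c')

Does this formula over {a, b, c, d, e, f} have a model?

Try e = 0.
From the singleton clause (f'), f = 0.
That conflicts with the unit clause (f).
So e must be the other value — set e = 1.
From the singleton clause (d), d = 1.
From the singleton clause (b), b = 1.
That conflicts with the unit clause (b').
Either choice for e ends in contradiction.
No assignment satisfies every clause.

No, unsatisfiable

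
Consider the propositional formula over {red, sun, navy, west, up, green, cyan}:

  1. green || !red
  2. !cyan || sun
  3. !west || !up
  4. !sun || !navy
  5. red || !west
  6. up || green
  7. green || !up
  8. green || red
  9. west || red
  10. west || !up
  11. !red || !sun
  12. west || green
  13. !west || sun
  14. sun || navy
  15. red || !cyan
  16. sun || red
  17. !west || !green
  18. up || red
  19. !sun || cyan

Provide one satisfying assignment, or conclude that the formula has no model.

red ↦ true, sun ↦ false, navy ↦ true, west ↦ false, up ↦ false, green ↦ true, cyan ↦ false

Suppose green = true.
The clause (!west) is unit, so west = false.
The clause (red) is unit, so red = true.
The clause (!up) is unit, so up = false.
The clause (!sun) is unit, so sun = false.
The clause (!cyan) is unit, so cyan = false.
The clause (navy) is unit, so navy = true.
Every clause now holds.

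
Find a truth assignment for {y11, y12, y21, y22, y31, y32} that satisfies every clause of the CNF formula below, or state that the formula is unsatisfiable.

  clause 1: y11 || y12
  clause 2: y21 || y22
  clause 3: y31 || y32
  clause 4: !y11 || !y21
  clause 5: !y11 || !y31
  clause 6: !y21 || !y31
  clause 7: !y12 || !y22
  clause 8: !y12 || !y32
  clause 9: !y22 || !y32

Case y11 = true:
From the singleton clause (!y21), y21 = false.
From the singleton clause (y22), y22 = true.
From the singleton clause (!y31), y31 = false.
From the singleton clause (y32), y32 = true.
That conflicts with the unit clause (!y32).
Backtrack on y11: now try y11 = false.
From the singleton clause (y12), y12 = true.
From the singleton clause (!y22), y22 = false.
From the singleton clause (y21), y21 = true.
From the singleton clause (!y31), y31 = false.
From the singleton clause (y32), y32 = true.
That conflicts with the unit clause (!y32).
Neither y11 = true nor y11 = false works.

UNSATISFIABLE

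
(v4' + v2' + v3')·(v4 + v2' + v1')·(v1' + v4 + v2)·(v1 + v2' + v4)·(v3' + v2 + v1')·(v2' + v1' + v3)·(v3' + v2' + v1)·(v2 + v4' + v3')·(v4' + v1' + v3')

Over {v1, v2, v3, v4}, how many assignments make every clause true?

5

There are 2^4 = 16 truth assignments over (v1, v2, v3, v4).
Check each against the 9 clauses (columns in the order v1, v2, v3, v4):
  F F F F  ✓ satisfies all
  F F F T  ✓ satisfies all
  F F T F  ✓ satisfies all
  F F T T  ✗ fails (v2 + v4' + v3')
  F T F F  ✗ fails (v1 + v2' + v4)
  F T F T  ✓ satisfies all
  F T T F  ✗ fails (v1 + v2' + v4)
  F T T T  ✗ fails (v4' + v2' + v3')
  T F F F  ✗ fails (v1' + v4 + v2)
  T F F T  ✓ satisfies all
  T F T F  ✗ fails (v1' + v4 + v2)
  T F T T  ✗ fails (v3' + v2 + v1')
  T T F F  ✗ fails (v4 + v2' + v1')
  T T F T  ✗ fails (v2' + v1' + v3)
  T T T F  ✗ fails (v4 + v2' + v1')
  T T T T  ✗ fails (v4' + v2' + v3')
5 of the 16 rows are models.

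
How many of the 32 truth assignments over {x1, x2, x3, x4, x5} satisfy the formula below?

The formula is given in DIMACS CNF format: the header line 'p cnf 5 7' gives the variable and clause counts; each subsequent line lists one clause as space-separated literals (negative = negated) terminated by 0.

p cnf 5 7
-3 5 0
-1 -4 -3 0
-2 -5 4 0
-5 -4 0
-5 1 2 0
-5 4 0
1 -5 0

8

There are 2^5 = 32 truth assignments over (x1, x2, x3, x4, x5).
Split on x4. With x4 = True, the clauses containing x4 are satisfied and ¬x4 drops from the rest; 4 of the 2^4 = 16 assignments to the other variables satisfy what remains.
With x4 = False, by the same count on the reduced clause set, 4 assignments work.
(One model: x1=F, x2=F, x3=F, x4=F, x5=F.)
Total: 4 + 4 = 8.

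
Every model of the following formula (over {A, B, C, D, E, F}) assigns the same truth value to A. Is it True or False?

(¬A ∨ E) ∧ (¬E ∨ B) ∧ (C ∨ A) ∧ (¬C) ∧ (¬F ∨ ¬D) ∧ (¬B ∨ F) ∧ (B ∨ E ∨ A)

True

Suppose A = False.
From the singleton clause (C), C = True.
That conflicts with the unit clause (¬C).
So every satisfying assignment has A = True.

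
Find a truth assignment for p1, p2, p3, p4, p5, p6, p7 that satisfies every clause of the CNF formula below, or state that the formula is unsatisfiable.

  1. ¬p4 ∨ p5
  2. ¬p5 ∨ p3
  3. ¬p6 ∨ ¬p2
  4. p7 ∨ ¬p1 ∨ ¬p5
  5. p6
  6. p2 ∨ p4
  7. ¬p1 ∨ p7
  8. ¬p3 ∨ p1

p1 ↦ True; p2 ↦ False; p3 ↦ True; p4 ↦ True; p5 ↦ True; p6 ↦ True; p7 ↦ True

(p6) alone gives p6 = True.
(¬p2) alone gives p2 = False.
(p4) alone gives p4 = True.
(p5) alone gives p5 = True.
(p3) alone gives p3 = True.
(p1) alone gives p1 = True.
(p7) alone gives p7 = True.
This assignment satisfies each clause.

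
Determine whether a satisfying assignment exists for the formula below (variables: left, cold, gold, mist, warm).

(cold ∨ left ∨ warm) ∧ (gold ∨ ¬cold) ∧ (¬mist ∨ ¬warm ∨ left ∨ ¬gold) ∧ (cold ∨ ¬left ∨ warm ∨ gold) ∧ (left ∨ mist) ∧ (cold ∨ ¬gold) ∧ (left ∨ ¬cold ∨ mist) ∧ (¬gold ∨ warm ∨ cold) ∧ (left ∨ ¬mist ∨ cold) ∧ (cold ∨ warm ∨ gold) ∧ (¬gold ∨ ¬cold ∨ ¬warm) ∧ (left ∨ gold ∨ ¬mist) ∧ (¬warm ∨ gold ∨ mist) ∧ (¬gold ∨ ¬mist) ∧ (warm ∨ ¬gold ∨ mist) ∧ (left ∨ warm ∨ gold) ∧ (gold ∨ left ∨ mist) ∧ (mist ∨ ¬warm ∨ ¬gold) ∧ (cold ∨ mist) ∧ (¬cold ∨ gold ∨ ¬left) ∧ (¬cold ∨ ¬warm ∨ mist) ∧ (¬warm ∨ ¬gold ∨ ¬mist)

Case gold = False:
From the singleton clause (¬cold), cold = False.
From the singleton clause (warm), warm = True.
From the singleton clause (mist), mist = True.
From the singleton clause (left), left = True.
All clauses are satisfied.
A satisfying assignment: left: True; cold: False; gold: False; mist: True; warm: True.

Yes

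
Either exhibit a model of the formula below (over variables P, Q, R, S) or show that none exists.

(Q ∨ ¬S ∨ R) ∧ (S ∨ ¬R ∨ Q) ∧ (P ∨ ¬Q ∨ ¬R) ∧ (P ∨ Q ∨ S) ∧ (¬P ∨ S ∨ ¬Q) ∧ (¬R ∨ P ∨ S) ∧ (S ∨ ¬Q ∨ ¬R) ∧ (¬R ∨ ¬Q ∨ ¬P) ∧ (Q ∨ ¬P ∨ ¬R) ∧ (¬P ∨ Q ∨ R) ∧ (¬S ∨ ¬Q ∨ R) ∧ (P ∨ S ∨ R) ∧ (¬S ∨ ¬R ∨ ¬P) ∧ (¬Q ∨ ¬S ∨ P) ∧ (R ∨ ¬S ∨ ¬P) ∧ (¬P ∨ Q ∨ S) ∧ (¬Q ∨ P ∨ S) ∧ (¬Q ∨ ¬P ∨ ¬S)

Branch on Q: set Q = False.
Branch on S: set S = True.
The clause (R) is unit, so R = True.
The clause (¬P) is unit, so P = False.
This assignment satisfies each clause.

P: False,  Q: False,  R: True,  S: True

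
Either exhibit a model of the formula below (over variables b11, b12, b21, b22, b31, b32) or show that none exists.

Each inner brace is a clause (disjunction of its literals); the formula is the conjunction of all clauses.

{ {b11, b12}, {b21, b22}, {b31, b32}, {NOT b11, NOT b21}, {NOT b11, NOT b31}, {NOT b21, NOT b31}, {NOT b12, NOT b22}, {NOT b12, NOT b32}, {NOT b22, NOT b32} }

Case b11 = true:
Unit clause (NOT b21) forces b21 = false.
Unit clause (b22) forces b22 = true.
Unit clause (NOT b31) forces b31 = false.
Unit clause (b32) forces b32 = true.
But (NOT b32) is also a unit clause — contradiction.
Undo b11 and try b11 = false.
Unit clause (b12) forces b12 = true.
Unit clause (NOT b22) forces b22 = false.
Unit clause (b21) forces b21 = true.
Unit clause (NOT b31) forces b31 = false.
Unit clause (b32) forces b32 = true.
But (NOT b32) is also a unit clause — contradiction.
Neither b11 = true nor b11 = false works.

UNSATISFIABLE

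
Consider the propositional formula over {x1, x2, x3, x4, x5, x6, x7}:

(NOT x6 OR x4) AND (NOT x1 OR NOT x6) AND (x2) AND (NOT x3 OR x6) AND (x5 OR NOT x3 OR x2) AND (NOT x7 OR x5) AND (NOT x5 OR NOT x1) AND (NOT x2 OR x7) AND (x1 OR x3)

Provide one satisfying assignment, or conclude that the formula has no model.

x1=false, x2=true, x3=true, x4=true, x5=true, x6=true, x7=true

The clause (x2) is unit, so x2 = true.
The clause (x7) is unit, so x7 = true.
The clause (x5) is unit, so x5 = true.
The clause (NOT x1) is unit, so x1 = false.
The clause (x3) is unit, so x3 = true.
The clause (x6) is unit, so x6 = true.
The clause (x4) is unit, so x4 = true.
Every clause now holds.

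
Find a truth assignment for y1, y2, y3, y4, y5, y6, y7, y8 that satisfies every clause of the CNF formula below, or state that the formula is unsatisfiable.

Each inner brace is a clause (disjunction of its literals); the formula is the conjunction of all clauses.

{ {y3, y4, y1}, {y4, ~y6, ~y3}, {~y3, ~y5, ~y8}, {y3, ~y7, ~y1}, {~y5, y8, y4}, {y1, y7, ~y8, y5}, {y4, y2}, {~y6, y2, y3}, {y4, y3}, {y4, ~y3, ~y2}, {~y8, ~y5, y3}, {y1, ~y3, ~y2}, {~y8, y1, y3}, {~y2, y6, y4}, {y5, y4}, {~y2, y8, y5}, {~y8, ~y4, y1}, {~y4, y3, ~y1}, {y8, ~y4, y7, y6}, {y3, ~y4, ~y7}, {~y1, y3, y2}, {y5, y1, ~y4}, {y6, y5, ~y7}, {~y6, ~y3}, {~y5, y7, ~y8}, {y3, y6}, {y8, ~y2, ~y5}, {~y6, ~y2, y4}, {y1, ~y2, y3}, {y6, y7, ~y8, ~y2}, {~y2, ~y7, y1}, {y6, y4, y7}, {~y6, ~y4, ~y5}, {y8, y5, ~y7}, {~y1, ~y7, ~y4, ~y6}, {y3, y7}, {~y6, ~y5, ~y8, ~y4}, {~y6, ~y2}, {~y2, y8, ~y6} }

Suppose y4 = 1.
Suppose y8 = 0.
Suppose y2 = 0.
Suppose y6 = 0.
The clause (y7) is unit, so y7 = 1.
The clause (y3) is unit, so y3 = 1.
The clause (y5) is unit, so y5 = 1.
Every clause is now satisfied; y1 is unconstrained.

y1: 0; y2: 0; y3: 1; y4: 1; y5: 1; y6: 0; y7: 1; y8: 0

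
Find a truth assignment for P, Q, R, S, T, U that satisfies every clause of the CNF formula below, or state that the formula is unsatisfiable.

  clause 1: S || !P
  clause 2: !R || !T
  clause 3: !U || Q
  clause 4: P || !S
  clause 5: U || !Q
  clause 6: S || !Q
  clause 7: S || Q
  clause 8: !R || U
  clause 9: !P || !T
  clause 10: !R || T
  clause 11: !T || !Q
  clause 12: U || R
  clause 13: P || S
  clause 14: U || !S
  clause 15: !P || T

Try S = true.
From the singleton clause (P), P = true.
From the singleton clause (!T), T = false.
But (T) is also a unit clause — contradiction.
So S must be the other value — set S = false.
From the singleton clause (!P), P = false.
But (P) is also a unit clause — contradiction.
Either choice for S ends in contradiction.

UNSATISFIABLE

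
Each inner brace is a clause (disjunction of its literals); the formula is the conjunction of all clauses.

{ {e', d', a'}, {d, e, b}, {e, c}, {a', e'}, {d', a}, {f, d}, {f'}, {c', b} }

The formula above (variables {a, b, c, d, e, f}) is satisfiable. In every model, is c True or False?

Suppose c = 0.
Unit clause (e) forces e = 1.
Unit clause (a') forces a = 0.
Unit clause (d') forces d = 0.
Unit clause (f) forces f = 1.
Now (f') is unsatisfied and unit — conflict.
So every satisfying assignment has c = True.

True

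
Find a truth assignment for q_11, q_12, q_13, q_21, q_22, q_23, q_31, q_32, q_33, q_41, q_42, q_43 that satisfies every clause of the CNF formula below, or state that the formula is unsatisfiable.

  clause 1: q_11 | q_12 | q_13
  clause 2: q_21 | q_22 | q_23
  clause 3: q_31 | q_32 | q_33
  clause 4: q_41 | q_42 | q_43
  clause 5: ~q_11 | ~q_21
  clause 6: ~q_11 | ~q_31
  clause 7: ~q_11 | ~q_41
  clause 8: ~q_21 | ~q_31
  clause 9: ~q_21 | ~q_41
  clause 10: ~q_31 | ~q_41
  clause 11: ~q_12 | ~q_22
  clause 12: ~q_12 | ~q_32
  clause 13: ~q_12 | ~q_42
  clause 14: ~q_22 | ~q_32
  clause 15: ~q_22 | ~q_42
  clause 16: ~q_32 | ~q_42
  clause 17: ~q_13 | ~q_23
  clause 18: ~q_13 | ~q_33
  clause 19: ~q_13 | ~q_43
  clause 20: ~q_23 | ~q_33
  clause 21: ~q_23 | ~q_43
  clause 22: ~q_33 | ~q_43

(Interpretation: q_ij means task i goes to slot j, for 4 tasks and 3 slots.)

Try q_11 = 0.
Try q_12 = 1.
Unit clause (~q_22) forces q_22 = 0.
Unit clause (~q_32) forces q_32 = 0.
Unit clause (~q_42) forces q_42 = 0.
Try q_21 = 1.
Unit clause (~q_31) forces q_31 = 0.
Unit clause (q_33) forces q_33 = 1.
Unit clause (~q_41) forces q_41 = 0.
Unit clause (q_43) forces q_43 = 1.
Now (~q_43) is unsatisfied and unit — conflict.
So q_21 must be the other value — set q_21 = 0.
Unit clause (q_23) forces q_23 = 1.
Unit clause (~q_13) forces q_13 = 0.
Unit clause (~q_33) forces q_33 = 0.
Unit clause (q_31) forces q_31 = 1.
Unit clause (~q_41) forces q_41 = 0.
Unit clause (q_43) forces q_43 = 1.
Now (~q_43) is unsatisfied and unit — conflict.
Either choice for q_21 ends in contradiction.
So q_12 must be the other value — set q_12 = 0.
Unit clause (q_13) forces q_13 = 1.
Unit clause (~q_23) forces q_23 = 0.
Unit clause (~q_33) forces q_33 = 0.
Unit clause (~q_43) forces q_43 = 0.
Try q_21 = 1.
Unit clause (~q_31) forces q_31 = 0.
Unit clause (q_32) forces q_32 = 1.
Unit clause (~q_41) forces q_41 = 0.
Unit clause (q_42) forces q_42 = 1.
Now (~q_42) is unsatisfied and unit — conflict.
So q_21 must be the other value — set q_21 = 0.
Unit clause (q_22) forces q_22 = 1.
Unit clause (~q_32) forces q_32 = 0.
Unit clause (q_31) forces q_31 = 1.
Unit clause (~q_41) forces q_41 = 0.
Unit clause (q_42) forces q_42 = 1.
Now (~q_42) is unsatisfied and unit — conflict.
Either choice for q_21 ends in contradiction.
Either choice for q_12 ends in contradiction.
So q_11 must be the other value — set q_11 = 1.
Unit clause (~q_21) forces q_21 = 0.
Unit clause (~q_31) forces q_31 = 0.
Unit clause (~q_41) forces q_41 = 0.
Try q_22 = 1.
Unit clause (~q_12) forces q_12 = 0.
Unit clause (~q_32) forces q_32 = 0.
Unit clause (q_33) forces q_33 = 1.
Unit clause (~q_42) forces q_42 = 0.
Unit clause (q_43) forces q_43 = 1.
Now (~q_43) is unsatisfied and unit — conflict.
So q_22 must be the other value — set q_22 = 0.
Unit clause (q_23) forces q_23 = 1.
Unit clause (~q_13) forces q_13 = 0.
Unit clause (~q_33) forces q_33 = 0.
Unit clause (q_32) forces q_32 = 1.
Unit clause (~q_12) forces q_12 = 0.
Unit clause (~q_42) forces q_42 = 0.
Unit clause (q_43) forces q_43 = 1.
Now (~q_43) is unsatisfied and unit — conflict.
Either choice for q_22 ends in contradiction.
Either choice for q_11 ends in contradiction.

UNSATISFIABLE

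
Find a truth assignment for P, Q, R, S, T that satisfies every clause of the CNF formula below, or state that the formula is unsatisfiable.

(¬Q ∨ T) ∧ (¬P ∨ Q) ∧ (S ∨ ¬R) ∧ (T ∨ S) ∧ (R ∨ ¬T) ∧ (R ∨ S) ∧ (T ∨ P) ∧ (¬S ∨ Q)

P=False; Q=True; R=True; S=True; T=True

Branch on Q: set Q = True.
Unit clause (T) forces T = True.
Unit clause (R) forces R = True.
Unit clause (S) forces S = True.
Every clause is now satisfied; P is unconstrained.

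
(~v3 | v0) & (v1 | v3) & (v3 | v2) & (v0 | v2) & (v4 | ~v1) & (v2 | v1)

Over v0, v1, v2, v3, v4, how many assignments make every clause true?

There are 2^5 = 32 truth assignments over (v0, v1, v2, v3, v4).
Split on v2. With v2 = 1, the clauses containing v2 are satisfied and ~v2 drops from the rest; 5 of the 2^4 = 16 assignments to the other variables satisfy what remains.
With v2 = 0, by the same count on the reduced clause set, 1 assignment works.
(One model: v0=F, v1=T, v2=T, v3=F, v4=T.)
Total: 5 + 1 = 6.

6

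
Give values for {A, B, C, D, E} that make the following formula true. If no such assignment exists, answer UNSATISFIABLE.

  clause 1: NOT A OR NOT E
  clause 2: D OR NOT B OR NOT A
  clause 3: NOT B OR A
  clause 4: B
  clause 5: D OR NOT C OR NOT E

The clause (B) is unit, so B = true.
The clause (A) is unit, so A = true.
The clause (NOT E) is unit, so E = false.
The clause (D) is unit, so D = true.
No clause remains; C is free.

A ↦ true; B ↦ true; C ↦ false; D ↦ true; E ↦ false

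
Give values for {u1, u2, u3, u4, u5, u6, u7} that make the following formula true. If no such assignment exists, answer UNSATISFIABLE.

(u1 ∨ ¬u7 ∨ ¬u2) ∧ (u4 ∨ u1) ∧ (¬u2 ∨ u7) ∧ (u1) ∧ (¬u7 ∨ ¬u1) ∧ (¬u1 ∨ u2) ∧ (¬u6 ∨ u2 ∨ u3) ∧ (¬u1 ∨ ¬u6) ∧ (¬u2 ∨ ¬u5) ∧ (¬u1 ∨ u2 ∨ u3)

(u1) alone gives u1 = True.
(¬u7) alone gives u7 = False.
(¬u2) alone gives u2 = False.
Now (u2) is unsatisfied and unit — conflict.

UNSATISFIABLE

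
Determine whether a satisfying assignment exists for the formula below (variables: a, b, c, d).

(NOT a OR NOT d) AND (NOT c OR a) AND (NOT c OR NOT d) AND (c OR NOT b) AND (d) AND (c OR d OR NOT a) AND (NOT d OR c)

No, unsatisfiable

Unit clause (d) forces d = true.
Unit clause (NOT a) forces a = false.
Unit clause (NOT c) forces c = false.
But (c) is also a unit clause — contradiction.
No assignment satisfies every clause.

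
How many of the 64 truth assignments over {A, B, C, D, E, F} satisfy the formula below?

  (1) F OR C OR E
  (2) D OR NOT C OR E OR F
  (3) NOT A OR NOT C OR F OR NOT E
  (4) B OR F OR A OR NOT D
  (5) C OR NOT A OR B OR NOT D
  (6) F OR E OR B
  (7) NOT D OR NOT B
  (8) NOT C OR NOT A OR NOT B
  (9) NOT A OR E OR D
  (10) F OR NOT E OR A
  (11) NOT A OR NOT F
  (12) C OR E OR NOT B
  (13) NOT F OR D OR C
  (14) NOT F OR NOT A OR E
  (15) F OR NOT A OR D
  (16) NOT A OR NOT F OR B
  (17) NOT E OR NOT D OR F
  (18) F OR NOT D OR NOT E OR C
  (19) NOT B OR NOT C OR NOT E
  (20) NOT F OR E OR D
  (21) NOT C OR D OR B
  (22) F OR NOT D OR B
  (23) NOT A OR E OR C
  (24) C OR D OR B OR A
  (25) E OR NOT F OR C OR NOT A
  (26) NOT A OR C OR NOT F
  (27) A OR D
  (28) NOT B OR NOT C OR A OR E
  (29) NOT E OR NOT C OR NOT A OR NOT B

4

There are 2^6 = 64 truth assignments over (A, B, C, D, E, F).
Split on B. With B = true, the clauses containing B are satisfied and NOT B drops from the rest; 0 of the 2^5 = 32 assignments to the other variables satisfy what remains.
With B = false, by the same count on the reduced clause set, 4 assignments work.
Total: 0 + 4 = 4.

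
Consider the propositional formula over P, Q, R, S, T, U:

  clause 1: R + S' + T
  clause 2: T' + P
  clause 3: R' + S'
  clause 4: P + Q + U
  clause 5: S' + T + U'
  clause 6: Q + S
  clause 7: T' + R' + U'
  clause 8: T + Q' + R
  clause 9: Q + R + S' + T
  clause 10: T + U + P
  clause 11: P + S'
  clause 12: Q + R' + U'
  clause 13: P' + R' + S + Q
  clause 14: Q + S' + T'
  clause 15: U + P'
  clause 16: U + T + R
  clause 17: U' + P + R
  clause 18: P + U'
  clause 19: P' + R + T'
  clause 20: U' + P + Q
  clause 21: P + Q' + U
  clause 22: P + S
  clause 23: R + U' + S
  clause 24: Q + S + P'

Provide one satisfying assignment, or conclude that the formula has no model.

Suppose T = 0.
Suppose R = 1.
Unit clause (S') forces S = 0.
Unit clause (Q) forces Q = 1.
Unit clause (P) forces P = 1.
Unit clause (U) forces U = 1.
This assignment satisfies each clause.

P ↦ 1, Q ↦ 1, R ↦ 1, S ↦ 0, T ↦ 0, U ↦ 1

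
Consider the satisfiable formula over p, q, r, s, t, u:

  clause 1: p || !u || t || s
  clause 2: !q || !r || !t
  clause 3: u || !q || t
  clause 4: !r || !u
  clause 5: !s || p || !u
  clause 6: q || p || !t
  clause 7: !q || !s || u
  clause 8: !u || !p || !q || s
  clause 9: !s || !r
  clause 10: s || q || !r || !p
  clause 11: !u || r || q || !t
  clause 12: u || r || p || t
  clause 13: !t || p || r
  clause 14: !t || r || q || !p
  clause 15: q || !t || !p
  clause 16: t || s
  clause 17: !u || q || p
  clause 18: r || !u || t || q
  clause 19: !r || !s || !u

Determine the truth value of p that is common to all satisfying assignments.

True

Suppose p = false.
Case r = false:
(!t) alone gives t = false.
(u) alone gives u = true.
(s) alone gives s = true.
That conflicts with the unit clause (!s).
Backtrack on r: now try r = true.
(!u) alone gives u = false.
(!s) alone gives s = false.
(t) alone gives t = true.
(!q) alone gives q = false.
That conflicts with the unit clause (q).
Both values of r lead to a conflict.
So every satisfying assignment has p = True.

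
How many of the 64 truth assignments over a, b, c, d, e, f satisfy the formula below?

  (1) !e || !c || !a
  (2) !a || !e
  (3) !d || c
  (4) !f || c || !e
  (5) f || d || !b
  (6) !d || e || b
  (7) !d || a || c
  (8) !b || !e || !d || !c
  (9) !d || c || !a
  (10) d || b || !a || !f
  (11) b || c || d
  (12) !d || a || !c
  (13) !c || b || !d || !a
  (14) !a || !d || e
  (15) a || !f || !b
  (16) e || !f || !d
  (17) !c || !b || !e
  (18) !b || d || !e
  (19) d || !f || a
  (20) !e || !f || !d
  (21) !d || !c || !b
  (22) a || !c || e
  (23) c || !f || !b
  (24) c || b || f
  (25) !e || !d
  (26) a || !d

There are 2^6 = 64 truth assignments over (a, b, c, d, e, f).
Split on e. With e = true, the clauses containing e are satisfied and !e drops from the rest; 1 of the 2^5 = 32 assignments to the other variables satisfy what remains.
With e = false, by the same count on the reduced clause set, 2 assignments work.
(One model: a=F, b=F, c=T, d=F, e=T, f=F.)
Total: 1 + 2 = 3.

3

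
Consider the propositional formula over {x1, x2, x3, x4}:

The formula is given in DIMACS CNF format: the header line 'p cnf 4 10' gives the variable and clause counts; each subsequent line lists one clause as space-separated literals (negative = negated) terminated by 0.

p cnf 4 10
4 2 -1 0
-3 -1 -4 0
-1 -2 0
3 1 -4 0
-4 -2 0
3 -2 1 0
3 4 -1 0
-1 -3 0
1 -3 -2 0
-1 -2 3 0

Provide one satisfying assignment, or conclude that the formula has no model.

x1=False; x2=False; x3=True; x4=True

Suppose x1 = False.
Suppose x3 = True.
The clause (¬x2) is unit, so x2 = False.
All clauses hold; x4 can take either value.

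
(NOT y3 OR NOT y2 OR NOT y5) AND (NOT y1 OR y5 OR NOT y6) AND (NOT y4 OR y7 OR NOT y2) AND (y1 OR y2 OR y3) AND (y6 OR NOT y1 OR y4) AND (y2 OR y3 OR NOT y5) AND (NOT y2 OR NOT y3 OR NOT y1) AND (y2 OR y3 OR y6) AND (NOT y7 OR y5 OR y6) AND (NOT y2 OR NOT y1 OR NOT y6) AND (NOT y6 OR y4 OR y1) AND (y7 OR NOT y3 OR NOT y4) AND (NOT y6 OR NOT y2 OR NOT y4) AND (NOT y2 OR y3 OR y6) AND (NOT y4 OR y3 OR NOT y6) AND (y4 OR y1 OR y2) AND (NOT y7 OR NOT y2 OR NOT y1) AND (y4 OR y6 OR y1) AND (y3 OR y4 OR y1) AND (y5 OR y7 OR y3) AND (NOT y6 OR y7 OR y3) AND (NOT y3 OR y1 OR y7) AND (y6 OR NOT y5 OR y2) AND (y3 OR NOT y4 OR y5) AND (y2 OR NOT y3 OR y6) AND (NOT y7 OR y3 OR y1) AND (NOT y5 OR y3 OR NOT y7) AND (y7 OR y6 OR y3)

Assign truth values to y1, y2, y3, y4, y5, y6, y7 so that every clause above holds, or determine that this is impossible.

Suppose y3 = true.
Suppose y2 = false.
Unit clause (y6) forces y6 = true.
Suppose y1 = true.
Unit clause (y5) forces y5 = true.
Suppose y7 = true.
Every clause is now satisfied; y4 is unconstrained.

y1: true, y2: false, y3: true, y4: true, y5: true, y6: true, y7: true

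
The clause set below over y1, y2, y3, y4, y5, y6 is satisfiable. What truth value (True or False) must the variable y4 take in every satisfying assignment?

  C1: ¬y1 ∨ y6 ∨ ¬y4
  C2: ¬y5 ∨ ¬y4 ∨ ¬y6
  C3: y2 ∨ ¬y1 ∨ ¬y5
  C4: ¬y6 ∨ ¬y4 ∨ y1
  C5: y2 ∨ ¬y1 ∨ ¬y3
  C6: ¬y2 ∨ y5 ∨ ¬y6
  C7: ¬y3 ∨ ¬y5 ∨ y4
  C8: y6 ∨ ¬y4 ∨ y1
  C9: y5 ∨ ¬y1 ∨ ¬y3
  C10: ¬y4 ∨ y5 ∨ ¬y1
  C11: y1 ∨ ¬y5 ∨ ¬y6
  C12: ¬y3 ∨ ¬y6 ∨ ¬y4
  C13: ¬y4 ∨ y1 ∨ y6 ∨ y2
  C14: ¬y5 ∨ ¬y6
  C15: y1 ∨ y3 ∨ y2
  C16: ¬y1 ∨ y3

Suppose y4 = True.
Suppose y1 = False.
(¬y6) alone gives y6 = False.
Now (y6) is unsatisfied and unit — conflict.
Undo y1 and try y1 = True.
(y6) alone gives y6 = True.
(¬y5) alone gives y5 = False.
Now (y5) is unsatisfied and unit — conflict.
Both values of y1 lead to a conflict.
So every satisfying assignment has y4 = False.

False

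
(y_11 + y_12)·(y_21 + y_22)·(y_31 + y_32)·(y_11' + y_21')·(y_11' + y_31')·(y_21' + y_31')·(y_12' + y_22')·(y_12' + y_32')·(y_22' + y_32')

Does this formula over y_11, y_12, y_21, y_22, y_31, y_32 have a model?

Try y_11 = 1.
The clause (y_21') is unit, so y_21 = 0.
The clause (y_22) is unit, so y_22 = 1.
The clause (y_31') is unit, so y_31 = 0.
The clause (y_32) is unit, so y_32 = 1.
But (y_32') is also a unit clause — contradiction.
Backtrack on y_11: now try y_11 = 0.
The clause (y_12) is unit, so y_12 = 1.
The clause (y_22') is unit, so y_22 = 0.
The clause (y_21) is unit, so y_21 = 1.
The clause (y_31') is unit, so y_31 = 0.
The clause (y_32) is unit, so y_32 = 1.
But (y_32') is also a unit clause — contradiction.
Neither y_11 = 1 nor y_11 = 0 works.
No assignment satisfies every clause.

No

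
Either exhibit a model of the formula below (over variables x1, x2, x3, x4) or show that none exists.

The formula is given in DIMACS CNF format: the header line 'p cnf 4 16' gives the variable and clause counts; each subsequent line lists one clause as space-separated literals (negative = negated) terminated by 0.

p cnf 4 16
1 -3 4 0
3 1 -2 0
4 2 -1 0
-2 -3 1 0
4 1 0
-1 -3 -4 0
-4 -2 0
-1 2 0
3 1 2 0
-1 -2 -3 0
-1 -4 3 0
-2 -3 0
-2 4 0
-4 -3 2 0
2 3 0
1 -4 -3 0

UNSATISFIABLE

Suppose x4 = True.
Unit clause (¬x2) forces x2 = False.
Unit clause (¬x1) forces x1 = False.
Unit clause (x3) forces x3 = True.
That conflicts with the unit clause (¬x3).
Backtrack on x4: now try x4 = False.
Unit clause (x1) forces x1 = True.
Unit clause (x2) forces x2 = True.
That conflicts with the unit clause (¬x2).
Either choice for x4 ends in contradiction.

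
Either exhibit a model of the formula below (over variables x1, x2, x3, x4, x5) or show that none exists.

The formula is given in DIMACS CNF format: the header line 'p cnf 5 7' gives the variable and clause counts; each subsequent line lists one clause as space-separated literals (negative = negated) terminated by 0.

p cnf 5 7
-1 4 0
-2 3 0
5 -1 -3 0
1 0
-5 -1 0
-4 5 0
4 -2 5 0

The clause (x1) is unit, so x1 = True.
The clause (x4) is unit, so x4 = True.
The clause (¬x5) is unit, so x5 = False.
That conflicts with the unit clause (x5).

UNSATISFIABLE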